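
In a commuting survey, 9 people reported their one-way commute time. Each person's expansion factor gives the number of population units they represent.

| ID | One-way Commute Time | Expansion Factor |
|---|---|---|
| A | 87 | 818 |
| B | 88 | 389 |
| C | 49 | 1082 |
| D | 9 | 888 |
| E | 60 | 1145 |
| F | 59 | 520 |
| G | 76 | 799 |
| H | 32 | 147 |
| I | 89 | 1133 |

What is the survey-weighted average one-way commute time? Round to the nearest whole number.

62

Weighted sum = 87×818 + 88×389 + 49×1082 + 9×888 + 60×1145 + 59×520 + 76×799 + 32×147 + 89×1133
  = 432053
Sum of weights = 818 + 389 + 1082 + 888 + 1145 + 520 + 799 + 147 + 1133 = 6921
Weighted mean = 432053 / 6921 = 62.426383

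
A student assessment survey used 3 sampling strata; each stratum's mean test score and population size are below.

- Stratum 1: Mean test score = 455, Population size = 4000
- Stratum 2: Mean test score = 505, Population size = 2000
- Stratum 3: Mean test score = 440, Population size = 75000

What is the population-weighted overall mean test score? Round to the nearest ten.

Σ Nₕ·x̄ₕ = 455×4000 + 505×2000 + 440×75000
  = 1820000 + 1010000 + 33000000 = 35830000
Σ Nₕ = 4000 + 2000 + 75000 = 81000
Overall mean = 35830000 / 81000 = 442.34568

440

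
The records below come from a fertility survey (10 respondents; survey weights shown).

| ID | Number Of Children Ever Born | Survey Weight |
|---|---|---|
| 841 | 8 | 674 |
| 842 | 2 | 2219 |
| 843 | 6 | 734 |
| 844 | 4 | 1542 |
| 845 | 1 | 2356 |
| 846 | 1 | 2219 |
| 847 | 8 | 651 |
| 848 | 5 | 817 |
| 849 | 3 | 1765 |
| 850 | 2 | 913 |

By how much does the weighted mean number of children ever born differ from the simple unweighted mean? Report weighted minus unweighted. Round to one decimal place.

-1.0

Unweighted sum = 8 + 2 + 6 + 4 + 1 + 1 + 8 + 5 + 3 + 2 = 40
Unweighted mean = 40 / 10 = 4
Weighted sum = 41391
Sum of weights = 674 + 2219 + 734 + 1542 + 2356 + 2219 + 651 + 817 + 1765 + 913 = 13890
Weighted mean = 41391 / 13890 = 2.9799136
Difference (weighted minus unweighted) = -1.0200864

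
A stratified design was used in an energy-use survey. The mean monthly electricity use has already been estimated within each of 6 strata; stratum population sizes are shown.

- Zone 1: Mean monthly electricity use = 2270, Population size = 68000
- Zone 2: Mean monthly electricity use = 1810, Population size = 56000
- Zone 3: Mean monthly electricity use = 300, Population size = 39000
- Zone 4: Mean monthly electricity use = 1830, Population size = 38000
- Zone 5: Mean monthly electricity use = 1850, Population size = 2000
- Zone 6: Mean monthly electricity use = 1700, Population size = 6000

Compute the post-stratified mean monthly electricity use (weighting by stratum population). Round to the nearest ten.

1680

Σ Nₕ·x̄ₕ = 2270×68000 + 1810×56000 + 300×39000 + 1830×38000 + 1850×2000 + 1700×6000
  = 154360000 + 101360000 + 11700000 + 69540000 + 3700000 + 10200000 = 350860000
Σ Nₕ = 68000 + 56000 + 39000 + 38000 + 2000 + 6000 = 209000
Overall mean = 350860000 / 209000 = 1678.756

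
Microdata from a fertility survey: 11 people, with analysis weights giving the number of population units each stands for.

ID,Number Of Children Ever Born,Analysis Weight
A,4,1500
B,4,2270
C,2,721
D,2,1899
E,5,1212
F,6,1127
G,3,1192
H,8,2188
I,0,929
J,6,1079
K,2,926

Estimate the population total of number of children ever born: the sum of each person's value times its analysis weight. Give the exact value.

Weighted total = 62548

62548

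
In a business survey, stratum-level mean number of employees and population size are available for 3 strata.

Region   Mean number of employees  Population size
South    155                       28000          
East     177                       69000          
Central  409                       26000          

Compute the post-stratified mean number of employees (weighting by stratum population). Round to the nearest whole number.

Σ Nₕ·x̄ₕ = 155×28000 + 177×69000 + 409×26000
  = 27187000
Σ Nₕ = 28000 + 69000 + 26000 = 123000
Overall mean = 27187000 / 123000 = 221.03252

221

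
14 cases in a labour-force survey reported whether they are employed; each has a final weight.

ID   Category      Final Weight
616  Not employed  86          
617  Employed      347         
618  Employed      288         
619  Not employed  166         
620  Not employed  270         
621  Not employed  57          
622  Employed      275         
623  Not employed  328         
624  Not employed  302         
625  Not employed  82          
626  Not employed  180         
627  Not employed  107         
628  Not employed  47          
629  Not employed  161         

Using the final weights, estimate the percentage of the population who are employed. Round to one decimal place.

33.8

Sum of weights for 'Employed' = 347 + 288 + 275 = 910
Total weight = 2696
Weighted proportion = 910 / 2696 = 0.33753709 → 33.753709%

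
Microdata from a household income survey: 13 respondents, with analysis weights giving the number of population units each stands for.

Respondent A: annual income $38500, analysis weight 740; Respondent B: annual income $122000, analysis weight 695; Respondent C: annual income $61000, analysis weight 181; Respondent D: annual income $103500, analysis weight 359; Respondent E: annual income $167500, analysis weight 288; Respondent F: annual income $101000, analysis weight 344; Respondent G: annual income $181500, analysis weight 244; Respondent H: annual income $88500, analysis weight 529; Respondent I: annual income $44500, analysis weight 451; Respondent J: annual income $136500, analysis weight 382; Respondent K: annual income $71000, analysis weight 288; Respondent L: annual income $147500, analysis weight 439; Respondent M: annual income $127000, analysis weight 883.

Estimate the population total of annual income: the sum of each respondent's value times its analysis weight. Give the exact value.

Weighted total = 605118000

605118000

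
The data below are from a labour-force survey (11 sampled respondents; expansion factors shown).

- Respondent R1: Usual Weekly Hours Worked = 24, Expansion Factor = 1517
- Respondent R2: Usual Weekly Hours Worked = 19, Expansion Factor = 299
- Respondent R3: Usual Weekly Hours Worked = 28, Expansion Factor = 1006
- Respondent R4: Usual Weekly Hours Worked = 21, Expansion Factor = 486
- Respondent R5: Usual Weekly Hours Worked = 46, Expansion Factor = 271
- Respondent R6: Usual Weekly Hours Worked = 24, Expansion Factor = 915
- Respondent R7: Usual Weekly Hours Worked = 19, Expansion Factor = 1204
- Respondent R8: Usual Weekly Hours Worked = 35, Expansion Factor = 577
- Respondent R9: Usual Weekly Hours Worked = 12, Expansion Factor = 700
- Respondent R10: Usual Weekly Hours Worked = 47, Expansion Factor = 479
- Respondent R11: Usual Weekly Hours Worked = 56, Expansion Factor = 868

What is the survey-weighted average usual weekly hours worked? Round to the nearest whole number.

Weighted sum = 24×1517 + 19×299 + 28×1006 + 21×486 + 46×271 + 24×915 + 19×1204 + 35×577 + 12×700 + 47×479 + 56×868
  = 36408 + 5681 + 28168 + 10206 + 12466 + 21960 + 22876 + 20195 + 8400 + 22513 + 48608 = 237481
Sum of weights = 1517 + 299 + 1006 + 486 + 271 + 915 + 1204 + 577 + 700 + 479 + 868 = 8322
Weighted mean = 237481 / 8322 = 28.53653

29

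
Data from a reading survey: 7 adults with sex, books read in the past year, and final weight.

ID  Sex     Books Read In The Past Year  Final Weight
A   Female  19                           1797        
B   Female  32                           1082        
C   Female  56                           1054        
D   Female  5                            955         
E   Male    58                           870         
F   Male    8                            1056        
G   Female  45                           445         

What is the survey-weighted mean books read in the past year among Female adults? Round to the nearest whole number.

29

Female rows: A, B, C, D, G
Weighted sum = 19×1797 + 32×1082 + 56×1054 + 5×955 + 45×445
  = 152591
Sum of weights = 5333
Weighted mean = 152591 / 5333 = 28.612601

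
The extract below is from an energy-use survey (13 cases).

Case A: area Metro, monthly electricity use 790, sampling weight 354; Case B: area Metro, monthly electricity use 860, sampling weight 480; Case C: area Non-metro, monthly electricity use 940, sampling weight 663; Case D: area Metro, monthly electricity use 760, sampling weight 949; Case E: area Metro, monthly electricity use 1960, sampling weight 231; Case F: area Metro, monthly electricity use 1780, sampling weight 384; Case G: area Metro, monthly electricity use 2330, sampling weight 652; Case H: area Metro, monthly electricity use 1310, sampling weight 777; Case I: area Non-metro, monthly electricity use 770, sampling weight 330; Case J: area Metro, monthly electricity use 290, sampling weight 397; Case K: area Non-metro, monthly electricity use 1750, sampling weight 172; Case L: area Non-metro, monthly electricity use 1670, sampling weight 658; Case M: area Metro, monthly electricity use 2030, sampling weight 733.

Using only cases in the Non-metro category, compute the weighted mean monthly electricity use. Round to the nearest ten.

Non-metro rows: C, I, K, L
Weighted sum = 2277180
Sum of weights = 663 + 330 + 172 + 658 = 1823
Weighted mean = 2277180 / 1823 = 1249.1388

1250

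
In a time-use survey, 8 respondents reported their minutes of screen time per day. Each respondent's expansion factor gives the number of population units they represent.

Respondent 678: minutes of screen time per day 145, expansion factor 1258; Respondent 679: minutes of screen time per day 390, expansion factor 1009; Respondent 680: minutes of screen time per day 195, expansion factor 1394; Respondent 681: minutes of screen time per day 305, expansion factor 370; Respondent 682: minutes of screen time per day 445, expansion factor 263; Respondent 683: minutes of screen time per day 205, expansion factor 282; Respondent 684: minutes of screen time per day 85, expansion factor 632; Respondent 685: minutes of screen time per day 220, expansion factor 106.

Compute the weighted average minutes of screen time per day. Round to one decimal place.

228.2

Weighted sum = 145×1258 + 390×1009 + 195×1394 + 305×370 + 445×263 + 205×282 + 85×632 + 220×106
  = 1212485
Sum of weights = 1258 + 1009 + 1394 + 370 + 263 + 282 + 632 + 106 = 5314
Weighted mean = 1212485 / 5314 = 228.16805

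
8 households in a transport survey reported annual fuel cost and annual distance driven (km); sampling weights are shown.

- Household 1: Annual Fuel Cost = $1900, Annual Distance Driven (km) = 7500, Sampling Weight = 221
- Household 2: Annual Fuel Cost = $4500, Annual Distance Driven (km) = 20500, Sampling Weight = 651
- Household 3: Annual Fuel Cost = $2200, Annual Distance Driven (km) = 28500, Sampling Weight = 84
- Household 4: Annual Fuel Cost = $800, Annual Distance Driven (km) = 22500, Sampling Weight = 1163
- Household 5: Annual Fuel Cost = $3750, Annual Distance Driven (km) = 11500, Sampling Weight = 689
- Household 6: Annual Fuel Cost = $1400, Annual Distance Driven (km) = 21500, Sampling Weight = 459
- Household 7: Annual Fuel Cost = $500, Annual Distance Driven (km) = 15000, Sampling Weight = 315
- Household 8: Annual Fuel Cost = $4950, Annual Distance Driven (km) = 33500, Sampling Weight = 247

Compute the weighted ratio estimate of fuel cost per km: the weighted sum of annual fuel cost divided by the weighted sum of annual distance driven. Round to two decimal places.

Σ wᵢ·y = 9071100
Σ wᵢ·x = 7500×221 + 20500×651 + 28500×84 + 22500×1163 + 11500×689 + 21500×459 + 15000×315 + 33500×247
  = 1657500 + 13345500 + 2394000 + 26167500 + 7923500 + 9868500 + 4725000 + 8274500 = 74356000
Ratio = 9071100 / 74356000 = 0.12199553

0.12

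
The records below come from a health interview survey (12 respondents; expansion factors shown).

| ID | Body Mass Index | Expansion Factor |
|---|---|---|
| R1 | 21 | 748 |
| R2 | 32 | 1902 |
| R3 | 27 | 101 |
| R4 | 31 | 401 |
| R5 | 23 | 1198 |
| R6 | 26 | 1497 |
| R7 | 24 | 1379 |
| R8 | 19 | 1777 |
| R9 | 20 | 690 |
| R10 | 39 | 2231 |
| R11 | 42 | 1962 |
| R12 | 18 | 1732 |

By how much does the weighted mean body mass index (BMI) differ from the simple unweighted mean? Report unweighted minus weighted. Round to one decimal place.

-1.3

Unweighted sum = 21 + 32 + 27 + 31 + 23 + 26 + 24 + 19 + 20 + 39 + 42 + 18 = 322
Unweighted mean = 322 / 12 = 26.833333
Weighted sum = 21×748 + 32×1902 + 27×101 + 31×401 + 23×1198 + 26×1497 + 24×1379 + 19×1777 + 20×690 + 39×2231 + 42×1962 + 18×1732
  = 439454
Sum of weights = 748 + 1902 + 101 + 401 + 1198 + 1497 + 1379 + 1777 + 690 + 2231 + 1962 + 1732 = 15618
Weighted mean = 439454 / 15618 = 28.137662
Difference (unweighted minus weighted) = -1.3043283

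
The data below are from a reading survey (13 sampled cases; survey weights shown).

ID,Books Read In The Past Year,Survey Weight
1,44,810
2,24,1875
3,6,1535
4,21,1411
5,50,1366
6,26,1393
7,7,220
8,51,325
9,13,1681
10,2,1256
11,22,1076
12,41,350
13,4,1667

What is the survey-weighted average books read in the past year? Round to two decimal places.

Weighted sum = 311169
Sum of weights = 14965
Weighted mean = 311169 / 14965 = 20.793117

20.79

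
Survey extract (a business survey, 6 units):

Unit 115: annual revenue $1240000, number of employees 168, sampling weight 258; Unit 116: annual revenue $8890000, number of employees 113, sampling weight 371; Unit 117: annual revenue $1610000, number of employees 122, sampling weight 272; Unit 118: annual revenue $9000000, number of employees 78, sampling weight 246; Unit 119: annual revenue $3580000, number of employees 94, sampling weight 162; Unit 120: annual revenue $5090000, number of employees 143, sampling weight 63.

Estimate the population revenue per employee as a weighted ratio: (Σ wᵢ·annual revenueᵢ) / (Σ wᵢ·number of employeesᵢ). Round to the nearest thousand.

44000

Σ wᵢ·y = 7170660000
Σ wᵢ·x = 168×258 + 113×371 + 122×272 + 78×246 + 94×162 + 143×63
  = 43344 + 41923 + 33184 + 19188 + 15228 + 9009 = 161876
Ratio = 7170660000 / 161876 = 44297.24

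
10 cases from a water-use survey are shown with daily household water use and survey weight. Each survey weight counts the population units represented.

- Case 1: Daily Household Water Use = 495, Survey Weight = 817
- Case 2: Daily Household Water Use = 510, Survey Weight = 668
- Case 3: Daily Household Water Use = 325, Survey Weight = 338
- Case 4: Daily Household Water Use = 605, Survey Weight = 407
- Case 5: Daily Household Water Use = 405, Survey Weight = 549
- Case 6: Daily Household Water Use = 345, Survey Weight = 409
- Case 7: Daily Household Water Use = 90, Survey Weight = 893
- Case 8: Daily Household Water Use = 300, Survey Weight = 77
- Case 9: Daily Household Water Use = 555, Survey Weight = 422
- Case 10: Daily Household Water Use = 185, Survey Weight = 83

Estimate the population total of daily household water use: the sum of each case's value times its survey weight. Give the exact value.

1817665

Weighted total = 1817665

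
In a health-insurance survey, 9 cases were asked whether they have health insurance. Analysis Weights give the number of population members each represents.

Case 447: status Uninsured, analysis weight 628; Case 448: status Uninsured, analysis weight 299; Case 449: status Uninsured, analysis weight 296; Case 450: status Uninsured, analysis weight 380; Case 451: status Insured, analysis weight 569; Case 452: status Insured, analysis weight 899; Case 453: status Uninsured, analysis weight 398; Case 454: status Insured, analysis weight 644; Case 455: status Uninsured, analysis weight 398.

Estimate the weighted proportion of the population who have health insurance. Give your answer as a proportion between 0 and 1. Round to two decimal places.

0.47

Sum of weights for 'Insured' = 569 + 899 + 644 = 2112
Total weight = 628 + 299 + 296 + 380 + 569 + 899 + 398 + 644 + 398 = 4511
Weighted proportion = 2112 / 4511 = 0.46818887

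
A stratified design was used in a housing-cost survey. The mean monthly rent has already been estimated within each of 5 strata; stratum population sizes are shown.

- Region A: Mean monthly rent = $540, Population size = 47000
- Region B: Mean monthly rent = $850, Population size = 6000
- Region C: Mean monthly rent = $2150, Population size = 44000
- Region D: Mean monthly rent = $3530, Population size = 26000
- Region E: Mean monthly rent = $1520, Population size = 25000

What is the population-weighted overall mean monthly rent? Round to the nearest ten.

Σ Nₕ·x̄ₕ = 254860000
Σ Nₕ = 47000 + 6000 + 44000 + 26000 + 25000 = 148000
Overall mean = 254860000 / 148000 = 1722.027

1720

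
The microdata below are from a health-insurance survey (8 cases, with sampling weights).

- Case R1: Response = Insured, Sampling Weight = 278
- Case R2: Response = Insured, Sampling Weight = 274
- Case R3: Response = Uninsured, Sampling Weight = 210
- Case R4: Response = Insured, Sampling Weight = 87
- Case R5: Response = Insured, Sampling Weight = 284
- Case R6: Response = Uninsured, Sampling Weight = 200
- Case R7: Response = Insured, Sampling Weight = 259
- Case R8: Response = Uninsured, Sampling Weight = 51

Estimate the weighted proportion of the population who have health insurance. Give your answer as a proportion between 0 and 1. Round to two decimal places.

0.72

Sum of weights for 'Insured' = 278 + 274 + 87 + 284 + 259 = 1182
Total weight = 278 + 274 + 210 + 87 + 284 + 200 + 259 + 51 = 1643
Weighted proportion = 1182 / 1643 = 0.7194157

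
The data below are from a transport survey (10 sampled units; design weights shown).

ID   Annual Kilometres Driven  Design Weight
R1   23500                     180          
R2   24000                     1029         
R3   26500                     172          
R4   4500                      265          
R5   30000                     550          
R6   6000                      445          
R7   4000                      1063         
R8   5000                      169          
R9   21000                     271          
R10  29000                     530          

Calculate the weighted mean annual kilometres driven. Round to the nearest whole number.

17117

Weighted sum = 23500×180 + 24000×1029 + 26500×172 + 4500×265 + 30000×550 + 6000×445 + 4000×1063 + 5000×169 + 21000×271 + 29000×530
  = 4230000 + 24696000 + 4558000 + 1192500 + 16500000 + 2670000 + 4252000 + 845000 + 5691000 + 15370000 = 80004500
Sum of weights = 180 + 1029 + 172 + 265 + 550 + 445 + 1063 + 169 + 271 + 530 = 4674
Weighted mean = 80004500 / 4674 = 17116.923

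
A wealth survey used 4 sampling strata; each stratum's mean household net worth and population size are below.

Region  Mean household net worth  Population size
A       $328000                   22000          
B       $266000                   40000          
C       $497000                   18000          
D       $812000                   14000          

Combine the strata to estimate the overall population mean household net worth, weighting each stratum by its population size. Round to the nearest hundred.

406100

Σ Nₕ·x̄ₕ = 328000×22000 + 266000×40000 + 497000×18000 + 812000×14000
  = 7216000000 + 10640000000 + 8946000000 + 11368000000 = 38170000000
Σ Nₕ = 22000 + 40000 + 18000 + 14000 = 94000
Overall mean = 38170000000 / 94000 = 406063.83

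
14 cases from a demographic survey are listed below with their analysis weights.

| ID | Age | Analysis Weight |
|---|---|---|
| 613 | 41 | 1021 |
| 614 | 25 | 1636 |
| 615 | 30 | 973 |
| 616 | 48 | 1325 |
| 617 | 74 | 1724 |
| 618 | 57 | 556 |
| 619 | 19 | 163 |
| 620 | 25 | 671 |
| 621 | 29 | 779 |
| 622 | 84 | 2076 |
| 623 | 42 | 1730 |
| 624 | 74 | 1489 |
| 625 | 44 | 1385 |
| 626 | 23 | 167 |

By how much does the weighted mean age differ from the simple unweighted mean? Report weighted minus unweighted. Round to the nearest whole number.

Unweighted sum = 615
Unweighted mean = 615 / 14 = 43.928571
Weighted sum = 799293
Sum of weights = 15695
Weighted mean = 799293 / 15695 = 50.926601
Difference (weighted minus unweighted) = 6.9980294

7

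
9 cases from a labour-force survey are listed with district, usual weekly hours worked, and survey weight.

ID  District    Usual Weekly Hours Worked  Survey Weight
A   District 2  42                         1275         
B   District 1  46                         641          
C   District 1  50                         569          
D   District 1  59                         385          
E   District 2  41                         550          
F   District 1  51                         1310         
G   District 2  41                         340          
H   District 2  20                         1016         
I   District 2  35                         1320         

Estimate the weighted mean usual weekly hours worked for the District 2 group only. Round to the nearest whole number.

District 2 rows: A, E, G, H, I
Weighted sum = 42×1275 + 41×550 + 41×340 + 20×1016 + 35×1320
  = 156560
Sum of weights = 1275 + 550 + 340 + 1016 + 1320 = 4501
Weighted mean = 156560 / 4501 = 34.783381

35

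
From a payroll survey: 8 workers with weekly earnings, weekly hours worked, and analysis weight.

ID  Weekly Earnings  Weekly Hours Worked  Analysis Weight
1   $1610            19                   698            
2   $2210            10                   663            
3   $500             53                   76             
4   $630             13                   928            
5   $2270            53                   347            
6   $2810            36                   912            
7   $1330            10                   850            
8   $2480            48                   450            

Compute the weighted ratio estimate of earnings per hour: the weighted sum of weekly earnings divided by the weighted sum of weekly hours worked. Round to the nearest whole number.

75

Σ wᵢ·y = 1610×698 + 2210×663 + 500×76 + 630×928 + 2270×347 + 2810×912 + 1330×850 + 2480×450
  = 1123780 + 1465230 + 38000 + 584640 + 787690 + 2562720 + 1130500 + 1116000 = 8808560
Σ wᵢ·x = 19×698 + 10×663 + 53×76 + 13×928 + 53×347 + 36×912 + 10×850 + 48×450
  = 13262 + 6630 + 4028 + 12064 + 18391 + 32832 + 8500 + 21600 = 117307
Ratio = 8808560 / 117307 = 75.089807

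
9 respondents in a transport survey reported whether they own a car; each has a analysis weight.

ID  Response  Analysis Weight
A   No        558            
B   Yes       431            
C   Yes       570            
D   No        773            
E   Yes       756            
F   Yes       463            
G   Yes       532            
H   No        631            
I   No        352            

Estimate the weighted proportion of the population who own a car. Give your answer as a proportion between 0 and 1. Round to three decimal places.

0.543

Sum of weights for 'Yes' = 431 + 570 + 756 + 463 + 532 = 2752
Total weight = 558 + 431 + 570 + 773 + 756 + 463 + 532 + 631 + 352 = 5066
Weighted proportion = 2752 / 5066 = 0.54322937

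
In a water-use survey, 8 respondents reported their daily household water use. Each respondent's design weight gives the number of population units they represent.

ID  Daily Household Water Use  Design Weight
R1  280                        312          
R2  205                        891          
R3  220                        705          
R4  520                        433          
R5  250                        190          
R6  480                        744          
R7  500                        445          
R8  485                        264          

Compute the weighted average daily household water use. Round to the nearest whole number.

353

Weighted sum = 280×312 + 205×891 + 220×705 + 520×433 + 250×190 + 480×744 + 500×445 + 485×264
  = 87360 + 182655 + 155100 + 225160 + 47500 + 357120 + 222500 + 128040 = 1405435
Sum of weights = 312 + 891 + 705 + 433 + 190 + 744 + 445 + 264 = 3984
Weighted mean = 1405435 / 3984 = 352.76983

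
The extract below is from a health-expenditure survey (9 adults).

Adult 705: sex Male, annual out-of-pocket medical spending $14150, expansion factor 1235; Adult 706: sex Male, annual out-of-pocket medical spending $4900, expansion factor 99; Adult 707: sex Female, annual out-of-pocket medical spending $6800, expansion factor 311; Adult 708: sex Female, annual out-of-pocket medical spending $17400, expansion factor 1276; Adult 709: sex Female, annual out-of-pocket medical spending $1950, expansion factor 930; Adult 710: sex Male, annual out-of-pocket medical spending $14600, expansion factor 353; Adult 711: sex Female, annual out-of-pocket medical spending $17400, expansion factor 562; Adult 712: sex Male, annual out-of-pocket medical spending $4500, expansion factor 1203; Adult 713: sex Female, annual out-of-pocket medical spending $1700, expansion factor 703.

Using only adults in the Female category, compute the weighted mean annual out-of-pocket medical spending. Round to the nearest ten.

Female rows: 707, 708, 709, 711, 713
Weighted sum = 37104600
Sum of weights = 3782
Weighted mean = 37104600 / 3782 = 9810.8408

9810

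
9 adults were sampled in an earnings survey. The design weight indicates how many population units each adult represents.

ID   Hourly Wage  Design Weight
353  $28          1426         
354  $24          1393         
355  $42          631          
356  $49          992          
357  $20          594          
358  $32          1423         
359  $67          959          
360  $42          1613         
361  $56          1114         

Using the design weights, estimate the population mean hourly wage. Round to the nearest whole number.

39

Weighted sum = 28×1426 + 24×1393 + 42×631 + 49×992 + 20×594 + 32×1423 + 67×959 + 42×1613 + 56×1114
  = 39928 + 33432 + 26502 + 48608 + 11880 + 45536 + 64253 + 67746 + 62384 = 400269
Sum of weights = 1426 + 1393 + 631 + 992 + 594 + 1423 + 959 + 1613 + 1114 = 10145
Weighted mean = 400269 / 10145 = 39.454805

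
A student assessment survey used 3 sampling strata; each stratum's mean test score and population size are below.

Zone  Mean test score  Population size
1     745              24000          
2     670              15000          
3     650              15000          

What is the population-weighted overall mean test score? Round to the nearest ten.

Σ Nₕ·x̄ₕ = 745×24000 + 670×15000 + 650×15000
  = 17880000 + 10050000 + 9750000 = 37680000
Σ Nₕ = 24000 + 15000 + 15000 = 54000
Overall mean = 37680000 / 54000 = 697.77778

700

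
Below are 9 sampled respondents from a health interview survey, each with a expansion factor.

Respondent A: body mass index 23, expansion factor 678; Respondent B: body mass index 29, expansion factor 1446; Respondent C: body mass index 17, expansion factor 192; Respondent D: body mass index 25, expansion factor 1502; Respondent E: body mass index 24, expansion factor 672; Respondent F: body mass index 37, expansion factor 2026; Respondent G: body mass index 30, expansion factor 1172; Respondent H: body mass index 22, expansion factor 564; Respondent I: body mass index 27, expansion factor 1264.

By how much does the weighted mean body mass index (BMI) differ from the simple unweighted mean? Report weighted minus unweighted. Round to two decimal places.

Unweighted sum = 23 + 29 + 17 + 25 + 24 + 37 + 30 + 22 + 27 = 234
Unweighted mean = 234 / 9 = 26
Weighted sum = 23×678 + 29×1446 + 17×192 + 25×1502 + 24×672 + 37×2026 + 30×1172 + 22×564 + 27×1264
  = 271128
Sum of weights = 9516
Weighted mean = 271128 / 9516 = 28.491803
Difference (weighted minus unweighted) = 2.4918033

2.49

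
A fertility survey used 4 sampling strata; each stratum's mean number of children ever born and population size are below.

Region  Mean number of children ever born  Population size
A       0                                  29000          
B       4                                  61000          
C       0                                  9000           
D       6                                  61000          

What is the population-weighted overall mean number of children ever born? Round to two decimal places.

3.81

Σ Nₕ·x̄ₕ = 0×29000 + 4×61000 + 0×9000 + 6×61000
  = 0 + 244000 + 0 + 366000 = 610000
Σ Nₕ = 29000 + 61000 + 9000 + 61000 = 160000
Overall mean = 610000 / 160000 = 3.8125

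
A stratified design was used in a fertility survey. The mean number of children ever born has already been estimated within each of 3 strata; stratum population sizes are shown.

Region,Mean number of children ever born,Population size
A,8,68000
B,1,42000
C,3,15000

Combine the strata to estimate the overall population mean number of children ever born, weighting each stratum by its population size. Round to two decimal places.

5.05

Σ Nₕ·x̄ₕ = 8×68000 + 1×42000 + 3×15000
  = 631000
Σ Nₕ = 68000 + 42000 + 15000 = 125000
Overall mean = 631000 / 125000 = 5.048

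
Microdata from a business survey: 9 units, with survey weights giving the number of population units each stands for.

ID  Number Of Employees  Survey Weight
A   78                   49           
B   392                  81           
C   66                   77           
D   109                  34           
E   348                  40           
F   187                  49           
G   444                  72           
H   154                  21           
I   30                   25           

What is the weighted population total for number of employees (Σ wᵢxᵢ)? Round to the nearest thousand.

103000

Weighted total = 78×49 + 392×81 + 66×77 + 109×34 + 348×40 + 187×49 + 444×72 + 154×21 + 30×25
  = 3822 + 31752 + 5082 + 3706 + 13920 + 9163 + 31968 + 3234 + 750 = 103397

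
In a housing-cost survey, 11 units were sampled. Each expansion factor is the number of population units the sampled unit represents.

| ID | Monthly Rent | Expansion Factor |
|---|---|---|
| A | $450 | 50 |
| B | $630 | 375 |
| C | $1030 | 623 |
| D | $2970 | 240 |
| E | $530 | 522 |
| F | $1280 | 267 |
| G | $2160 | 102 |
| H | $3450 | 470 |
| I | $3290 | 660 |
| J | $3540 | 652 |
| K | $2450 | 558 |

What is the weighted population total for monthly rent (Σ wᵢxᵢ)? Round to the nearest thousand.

9920000

Weighted total = 9920060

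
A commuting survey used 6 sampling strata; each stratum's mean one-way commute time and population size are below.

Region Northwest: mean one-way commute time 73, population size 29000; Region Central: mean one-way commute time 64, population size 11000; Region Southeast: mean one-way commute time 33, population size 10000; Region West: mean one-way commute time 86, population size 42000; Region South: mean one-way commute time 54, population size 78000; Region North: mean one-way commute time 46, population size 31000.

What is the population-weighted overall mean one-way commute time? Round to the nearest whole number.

62

Σ Nₕ·x̄ₕ = 73×29000 + 64×11000 + 33×10000 + 86×42000 + 54×78000 + 46×31000
  = 12401000
Σ Nₕ = 29000 + 11000 + 10000 + 42000 + 78000 + 31000 = 201000
Overall mean = 12401000 / 201000 = 61.696517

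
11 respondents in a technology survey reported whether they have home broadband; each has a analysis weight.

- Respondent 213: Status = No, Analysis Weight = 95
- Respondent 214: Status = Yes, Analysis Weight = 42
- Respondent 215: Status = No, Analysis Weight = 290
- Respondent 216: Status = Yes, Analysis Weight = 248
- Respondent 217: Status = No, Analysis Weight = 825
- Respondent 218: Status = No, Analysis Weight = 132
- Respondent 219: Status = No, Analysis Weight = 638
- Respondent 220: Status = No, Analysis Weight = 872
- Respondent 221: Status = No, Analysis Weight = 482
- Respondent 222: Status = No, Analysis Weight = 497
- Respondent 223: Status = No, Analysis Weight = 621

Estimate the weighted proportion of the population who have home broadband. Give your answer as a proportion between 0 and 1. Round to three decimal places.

0.061

Sum of weights for 'Yes' = 42 + 248 = 290
Total weight = 95 + 42 + 290 + 248 + 825 + 132 + 638 + 872 + 482 + 497 + 621 = 4742
Weighted proportion = 290 / 4742 = 0.061155631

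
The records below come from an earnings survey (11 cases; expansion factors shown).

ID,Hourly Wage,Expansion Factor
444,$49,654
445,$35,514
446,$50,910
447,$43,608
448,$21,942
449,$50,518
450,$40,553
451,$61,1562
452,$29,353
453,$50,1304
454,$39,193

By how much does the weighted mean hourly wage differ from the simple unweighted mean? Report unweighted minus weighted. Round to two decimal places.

-2.88

Unweighted sum = 49 + 35 + 50 + 43 + 21 + 50 + 40 + 61 + 29 + 50 + 39 = 467
Unweighted mean = 467 / 11 = 42.454545
Weighted sum = 49×654 + 35×514 + 50×910 + 43×608 + 21×942 + 50×518 + 40×553 + 61×1562 + 29×353 + 50×1304 + 39×193
  = 32046 + 17990 + 45500 + 26144 + 19782 + 25900 + 22120 + 95282 + 10237 + 65200 + 7527 = 367728
Sum of weights = 654 + 514 + 910 + 608 + 942 + 518 + 553 + 1562 + 353 + 1304 + 193 = 8111
Weighted mean = 367728 / 8111 = 45.33695
Difference (unweighted minus weighted) = -2.8824044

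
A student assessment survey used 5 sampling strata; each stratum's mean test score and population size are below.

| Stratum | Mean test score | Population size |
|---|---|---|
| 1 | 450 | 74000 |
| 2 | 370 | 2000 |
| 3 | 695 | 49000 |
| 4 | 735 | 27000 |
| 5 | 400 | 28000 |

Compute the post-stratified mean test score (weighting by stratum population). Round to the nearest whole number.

Σ Nₕ·x̄ₕ = 450×74000 + 370×2000 + 695×49000 + 735×27000 + 400×28000
  = 33300000 + 740000 + 34055000 + 19845000 + 11200000 = 99140000
Σ Nₕ = 74000 + 2000 + 49000 + 27000 + 28000 = 180000
Overall mean = 99140000 / 180000 = 550.77778

551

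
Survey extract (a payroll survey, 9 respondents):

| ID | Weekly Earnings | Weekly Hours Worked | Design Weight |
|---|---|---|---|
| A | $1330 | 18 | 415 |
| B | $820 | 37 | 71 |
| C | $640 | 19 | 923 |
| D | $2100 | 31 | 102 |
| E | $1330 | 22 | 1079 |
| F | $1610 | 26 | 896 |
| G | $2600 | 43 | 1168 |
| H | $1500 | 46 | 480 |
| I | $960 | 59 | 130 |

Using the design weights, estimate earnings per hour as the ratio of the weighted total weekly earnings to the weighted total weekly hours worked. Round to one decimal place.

Σ wᵢ·y = 1330×415 + 820×71 + 640×923 + 2100×102 + 1330×1079 + 1610×896 + 2600×1168 + 1500×480 + 960×130
  = 551950 + 58220 + 590720 + 214200 + 1435070 + 1442560 + 3036800 + 720000 + 124800 = 8174320
Σ wᵢ·x = 18×415 + 37×71 + 19×923 + 31×102 + 22×1079 + 26×896 + 43×1168 + 46×480 + 59×130
  = 7470 + 2627 + 17537 + 3162 + 23738 + 23296 + 50224 + 22080 + 7670 = 157804
Ratio = 8174320 / 157804 = 51.800461

51.8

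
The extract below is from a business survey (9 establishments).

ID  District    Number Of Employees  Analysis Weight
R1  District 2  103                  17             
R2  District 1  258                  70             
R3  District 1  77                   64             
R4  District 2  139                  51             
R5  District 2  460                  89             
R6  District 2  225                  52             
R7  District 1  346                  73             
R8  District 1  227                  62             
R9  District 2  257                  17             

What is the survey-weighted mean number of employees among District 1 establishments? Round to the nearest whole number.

District 1 rows: R2, R3, R7, R8
Weighted sum = 258×70 + 77×64 + 346×73 + 227×62
  = 18060 + 4928 + 25258 + 14074 = 62320
Sum of weights = 70 + 64 + 73 + 62 = 269
Weighted mean = 62320 / 269 = 231.67286

232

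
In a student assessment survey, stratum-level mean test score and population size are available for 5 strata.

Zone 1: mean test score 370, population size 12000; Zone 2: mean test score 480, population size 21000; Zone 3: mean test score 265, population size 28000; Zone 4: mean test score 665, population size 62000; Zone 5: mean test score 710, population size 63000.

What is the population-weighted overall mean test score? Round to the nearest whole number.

Σ Nₕ·x̄ₕ = 370×12000 + 480×21000 + 265×28000 + 665×62000 + 710×63000
  = 4440000 + 10080000 + 7420000 + 41230000 + 44730000 = 107900000
Σ Nₕ = 12000 + 21000 + 28000 + 62000 + 63000 = 186000
Overall mean = 107900000 / 186000 = 580.10753

580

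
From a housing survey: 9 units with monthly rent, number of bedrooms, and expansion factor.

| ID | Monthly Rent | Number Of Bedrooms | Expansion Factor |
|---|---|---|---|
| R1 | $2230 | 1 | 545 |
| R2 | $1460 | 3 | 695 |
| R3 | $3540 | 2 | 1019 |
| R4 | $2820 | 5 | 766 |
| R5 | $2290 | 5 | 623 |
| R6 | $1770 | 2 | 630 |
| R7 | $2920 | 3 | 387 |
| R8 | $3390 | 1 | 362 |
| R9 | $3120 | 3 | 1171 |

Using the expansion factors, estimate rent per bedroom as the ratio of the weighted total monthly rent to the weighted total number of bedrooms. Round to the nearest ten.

920

Σ wᵢ·y = 16549940
Σ wᵢ·x = 17909
Ratio = 16549940 / 17909 = 924.11302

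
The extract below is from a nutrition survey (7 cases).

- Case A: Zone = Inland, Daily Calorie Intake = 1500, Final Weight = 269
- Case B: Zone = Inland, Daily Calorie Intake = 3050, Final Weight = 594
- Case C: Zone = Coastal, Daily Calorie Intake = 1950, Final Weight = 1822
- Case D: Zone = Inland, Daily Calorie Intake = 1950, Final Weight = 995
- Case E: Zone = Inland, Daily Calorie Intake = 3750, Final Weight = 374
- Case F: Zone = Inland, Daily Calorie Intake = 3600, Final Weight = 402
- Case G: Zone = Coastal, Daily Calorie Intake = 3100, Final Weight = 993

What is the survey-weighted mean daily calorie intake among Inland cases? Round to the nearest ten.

Inland rows: A, B, D, E, F
Weighted sum = 7005150
Sum of weights = 269 + 594 + 995 + 374 + 402 = 2634
Weighted mean = 7005150 / 2634 = 2659.5103

2660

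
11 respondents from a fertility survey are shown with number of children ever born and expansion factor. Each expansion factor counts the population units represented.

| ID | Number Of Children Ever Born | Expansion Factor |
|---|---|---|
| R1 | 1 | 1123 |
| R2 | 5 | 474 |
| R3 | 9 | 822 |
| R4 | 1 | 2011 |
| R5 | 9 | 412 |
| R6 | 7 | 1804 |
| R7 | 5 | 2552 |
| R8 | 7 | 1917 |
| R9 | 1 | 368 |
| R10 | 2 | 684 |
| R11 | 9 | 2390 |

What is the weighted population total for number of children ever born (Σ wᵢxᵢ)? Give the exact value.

78663

Weighted total = 1×1123 + 5×474 + 9×822 + 1×2011 + 9×412 + 7×1804 + 5×2552 + 7×1917 + 1×368 + 2×684 + 9×2390
  = 1123 + 2370 + 7398 + 2011 + 3708 + 12628 + 12760 + 13419 + 368 + 1368 + 21510 = 78663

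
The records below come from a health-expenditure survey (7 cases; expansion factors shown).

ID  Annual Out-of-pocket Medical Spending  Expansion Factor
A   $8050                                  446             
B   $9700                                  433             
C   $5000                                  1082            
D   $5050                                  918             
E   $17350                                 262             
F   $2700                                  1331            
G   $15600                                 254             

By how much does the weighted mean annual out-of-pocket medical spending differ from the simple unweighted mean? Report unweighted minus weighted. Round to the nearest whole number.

Unweighted sum = 8050 + 9700 + 5000 + 5050 + 17350 + 2700 + 15600 = 63450
Unweighted mean = 63450 / 7 = 9064.2857
Weighted sum = 8050×446 + 9700×433 + 5000×1082 + 5050×918 + 17350×262 + 2700×1331 + 15600×254
  = 29938100
Sum of weights = 446 + 433 + 1082 + 918 + 262 + 1331 + 254 = 4726
Weighted mean = 29938100 / 4726 = 6334.7651
Difference (unweighted minus weighted) = 2729.5206

2730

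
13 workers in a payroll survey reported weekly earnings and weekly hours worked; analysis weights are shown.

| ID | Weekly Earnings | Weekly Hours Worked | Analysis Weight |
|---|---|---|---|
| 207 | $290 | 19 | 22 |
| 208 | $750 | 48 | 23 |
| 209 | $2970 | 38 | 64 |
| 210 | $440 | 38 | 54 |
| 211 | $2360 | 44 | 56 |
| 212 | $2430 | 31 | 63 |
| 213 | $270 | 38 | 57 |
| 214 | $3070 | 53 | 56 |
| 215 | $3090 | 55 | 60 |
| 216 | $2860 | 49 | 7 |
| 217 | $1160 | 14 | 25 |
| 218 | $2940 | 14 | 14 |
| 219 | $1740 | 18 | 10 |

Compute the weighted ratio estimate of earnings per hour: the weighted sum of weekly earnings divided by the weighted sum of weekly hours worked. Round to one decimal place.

Σ wᵢ·y = 1003010
Σ wᵢ·x = 19926
Ratio = 1003010 / 19926 = 50.336746

50.3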